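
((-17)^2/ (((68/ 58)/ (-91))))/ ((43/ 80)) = -1794520/ 43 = -41733.02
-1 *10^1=-10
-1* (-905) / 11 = 905 / 11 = 82.27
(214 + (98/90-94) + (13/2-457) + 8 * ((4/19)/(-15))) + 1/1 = -112355/342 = -328.52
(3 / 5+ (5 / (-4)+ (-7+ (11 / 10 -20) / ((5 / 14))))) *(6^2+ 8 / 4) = -115083 / 50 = -2301.66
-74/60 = -37/30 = -1.23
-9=-9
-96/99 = -32/33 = -0.97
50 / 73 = 0.68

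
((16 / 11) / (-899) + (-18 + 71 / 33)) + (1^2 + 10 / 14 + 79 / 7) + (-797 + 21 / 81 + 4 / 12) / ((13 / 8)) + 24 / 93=-1710142402 / 3471039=-492.69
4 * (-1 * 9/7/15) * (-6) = 72/35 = 2.06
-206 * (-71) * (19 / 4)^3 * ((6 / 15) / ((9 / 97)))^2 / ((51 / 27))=471954188603 / 30600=15423339.50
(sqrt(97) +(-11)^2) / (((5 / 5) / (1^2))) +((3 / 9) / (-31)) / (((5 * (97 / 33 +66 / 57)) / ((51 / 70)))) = sqrt(97) +3372700991 / 27873650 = 130.85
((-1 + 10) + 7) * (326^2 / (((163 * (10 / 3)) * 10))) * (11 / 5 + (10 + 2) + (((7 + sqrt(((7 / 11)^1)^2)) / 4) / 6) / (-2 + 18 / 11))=521274 / 125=4170.19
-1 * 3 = -3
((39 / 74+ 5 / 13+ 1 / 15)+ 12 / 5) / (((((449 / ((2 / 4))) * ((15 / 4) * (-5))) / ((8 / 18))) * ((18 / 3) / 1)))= -97498 / 6560058375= -0.00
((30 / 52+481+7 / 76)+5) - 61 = 425.67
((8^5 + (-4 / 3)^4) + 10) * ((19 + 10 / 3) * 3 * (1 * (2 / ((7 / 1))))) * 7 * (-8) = -2846453728 / 81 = -35141404.05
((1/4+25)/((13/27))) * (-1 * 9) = -24543/52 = -471.98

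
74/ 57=1.30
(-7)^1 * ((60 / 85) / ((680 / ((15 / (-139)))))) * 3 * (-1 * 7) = -1323 / 80342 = -0.02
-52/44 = -13/11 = -1.18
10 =10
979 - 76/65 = 63559/65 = 977.83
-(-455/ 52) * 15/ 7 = 75/ 4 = 18.75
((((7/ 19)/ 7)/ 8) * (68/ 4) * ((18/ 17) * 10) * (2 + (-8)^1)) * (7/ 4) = -945/ 76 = -12.43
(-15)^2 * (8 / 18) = 100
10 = 10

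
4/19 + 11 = 213/19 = 11.21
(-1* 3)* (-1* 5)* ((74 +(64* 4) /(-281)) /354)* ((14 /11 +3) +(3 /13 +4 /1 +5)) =99147195 /2370797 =41.82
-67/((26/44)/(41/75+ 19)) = -2160884/975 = -2216.29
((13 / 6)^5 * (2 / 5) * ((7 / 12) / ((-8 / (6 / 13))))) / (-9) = 199927 / 2799360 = 0.07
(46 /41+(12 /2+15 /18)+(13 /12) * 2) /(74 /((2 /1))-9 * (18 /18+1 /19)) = 7885 /21443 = 0.37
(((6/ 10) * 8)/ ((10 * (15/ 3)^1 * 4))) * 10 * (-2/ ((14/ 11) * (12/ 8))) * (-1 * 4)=176/ 175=1.01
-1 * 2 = -2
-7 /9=-0.78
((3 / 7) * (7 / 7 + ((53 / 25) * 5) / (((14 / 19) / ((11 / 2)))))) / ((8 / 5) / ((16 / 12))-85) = -33651 / 82124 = -0.41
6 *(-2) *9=-108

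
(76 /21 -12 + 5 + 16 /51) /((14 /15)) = -5475 /1666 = -3.29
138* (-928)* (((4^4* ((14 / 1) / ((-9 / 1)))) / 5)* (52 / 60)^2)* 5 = 25855950848 / 675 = 38305112.37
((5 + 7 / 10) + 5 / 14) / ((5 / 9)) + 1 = 2083 / 175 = 11.90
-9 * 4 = -36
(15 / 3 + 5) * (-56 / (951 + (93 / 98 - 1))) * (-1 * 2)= 109760 / 93193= 1.18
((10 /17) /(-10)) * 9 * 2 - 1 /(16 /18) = -297 /136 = -2.18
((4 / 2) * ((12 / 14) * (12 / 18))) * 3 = 24 / 7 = 3.43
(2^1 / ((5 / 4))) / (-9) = -8 / 45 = -0.18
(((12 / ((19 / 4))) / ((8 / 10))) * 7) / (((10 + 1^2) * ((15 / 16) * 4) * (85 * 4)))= 28 / 17765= 0.00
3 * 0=0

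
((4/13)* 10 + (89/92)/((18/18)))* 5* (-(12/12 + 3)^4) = -1547840/299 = -5176.72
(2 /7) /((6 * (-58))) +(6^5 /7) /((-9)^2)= 16703 /1218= 13.71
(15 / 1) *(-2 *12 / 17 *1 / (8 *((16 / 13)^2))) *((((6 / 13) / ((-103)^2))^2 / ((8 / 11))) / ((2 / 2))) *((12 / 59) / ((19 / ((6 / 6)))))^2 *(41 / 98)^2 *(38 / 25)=-13479939 / 97229394866989120960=-0.00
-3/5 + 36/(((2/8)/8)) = 5757/5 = 1151.40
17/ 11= 1.55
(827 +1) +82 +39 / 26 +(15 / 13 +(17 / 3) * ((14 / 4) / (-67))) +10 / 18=7156328 / 7839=912.91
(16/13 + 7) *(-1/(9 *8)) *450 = -2675/52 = -51.44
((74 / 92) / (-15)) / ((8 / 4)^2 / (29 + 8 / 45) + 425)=-48581 / 385161450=-0.00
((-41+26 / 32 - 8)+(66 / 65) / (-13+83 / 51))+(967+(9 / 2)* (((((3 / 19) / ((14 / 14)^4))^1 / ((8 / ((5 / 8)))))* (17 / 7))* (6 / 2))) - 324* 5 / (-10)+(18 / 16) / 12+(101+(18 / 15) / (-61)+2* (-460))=262.20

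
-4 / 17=-0.24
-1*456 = -456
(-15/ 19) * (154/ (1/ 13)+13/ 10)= -60099/ 38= -1581.55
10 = 10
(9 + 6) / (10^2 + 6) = 15 / 106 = 0.14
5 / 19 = 0.26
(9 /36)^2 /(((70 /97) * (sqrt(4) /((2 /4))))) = 0.02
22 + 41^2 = 1703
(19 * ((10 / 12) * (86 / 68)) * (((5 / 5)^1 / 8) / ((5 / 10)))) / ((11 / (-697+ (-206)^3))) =-11904388535 / 2992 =-3978739.48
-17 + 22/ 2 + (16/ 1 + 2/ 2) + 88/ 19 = 297/ 19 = 15.63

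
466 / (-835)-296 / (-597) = -31042 / 498495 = -0.06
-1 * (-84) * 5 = 420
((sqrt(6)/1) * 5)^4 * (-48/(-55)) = 216000/11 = 19636.36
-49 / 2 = -24.50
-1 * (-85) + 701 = 786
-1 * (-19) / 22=19 / 22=0.86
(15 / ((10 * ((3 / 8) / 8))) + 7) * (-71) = -2769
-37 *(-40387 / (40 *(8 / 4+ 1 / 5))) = 1494319 / 88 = 16980.90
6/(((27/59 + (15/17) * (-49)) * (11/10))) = -10030/78661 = -0.13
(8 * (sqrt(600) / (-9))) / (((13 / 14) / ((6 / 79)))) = -2240 * sqrt(6) / 3081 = -1.78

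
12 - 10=2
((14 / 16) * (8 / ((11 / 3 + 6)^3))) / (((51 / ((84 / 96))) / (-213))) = -93933 / 3316904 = -0.03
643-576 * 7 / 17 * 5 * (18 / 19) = -155191 / 323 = -480.47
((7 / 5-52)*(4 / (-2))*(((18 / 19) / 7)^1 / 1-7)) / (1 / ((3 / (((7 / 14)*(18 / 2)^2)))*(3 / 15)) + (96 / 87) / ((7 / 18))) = -26794724 / 2712915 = -9.88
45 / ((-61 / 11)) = -8.11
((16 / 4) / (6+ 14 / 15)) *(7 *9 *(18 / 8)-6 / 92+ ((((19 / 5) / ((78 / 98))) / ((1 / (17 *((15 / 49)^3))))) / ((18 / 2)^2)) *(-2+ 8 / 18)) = 23532412325 / 287980056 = 81.72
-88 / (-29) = 88 / 29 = 3.03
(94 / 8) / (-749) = -47 / 2996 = -0.02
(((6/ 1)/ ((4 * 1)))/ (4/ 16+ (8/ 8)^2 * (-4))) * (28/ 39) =-56/ 195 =-0.29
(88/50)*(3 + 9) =528/25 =21.12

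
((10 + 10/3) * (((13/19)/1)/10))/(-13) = -4/57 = -0.07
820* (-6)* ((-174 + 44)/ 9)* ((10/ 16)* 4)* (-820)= -437060000/ 3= -145686666.67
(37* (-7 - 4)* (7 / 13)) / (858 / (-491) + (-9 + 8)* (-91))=-1398859 / 569699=-2.46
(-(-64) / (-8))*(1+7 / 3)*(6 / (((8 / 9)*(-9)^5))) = 0.00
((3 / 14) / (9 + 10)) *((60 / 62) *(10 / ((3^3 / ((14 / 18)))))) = 50 / 15903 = 0.00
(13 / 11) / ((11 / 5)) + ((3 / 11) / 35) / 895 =2036158 / 3790325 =0.54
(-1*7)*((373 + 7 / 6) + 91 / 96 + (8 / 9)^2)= -6820415 / 2592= -2631.33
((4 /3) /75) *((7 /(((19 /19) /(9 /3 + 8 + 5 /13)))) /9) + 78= 2057494 /26325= 78.16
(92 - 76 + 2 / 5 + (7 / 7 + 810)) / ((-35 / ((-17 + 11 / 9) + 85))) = -122731 / 75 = -1636.41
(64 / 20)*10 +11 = 43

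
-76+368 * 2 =660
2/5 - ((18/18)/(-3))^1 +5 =86/15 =5.73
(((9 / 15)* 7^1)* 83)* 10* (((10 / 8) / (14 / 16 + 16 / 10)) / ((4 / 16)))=232400 / 33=7042.42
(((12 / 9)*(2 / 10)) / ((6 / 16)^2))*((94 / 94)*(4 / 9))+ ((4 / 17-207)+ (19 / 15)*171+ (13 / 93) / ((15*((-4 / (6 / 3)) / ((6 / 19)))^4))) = 891035916083 / 83445187905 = 10.68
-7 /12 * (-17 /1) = 119 /12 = 9.92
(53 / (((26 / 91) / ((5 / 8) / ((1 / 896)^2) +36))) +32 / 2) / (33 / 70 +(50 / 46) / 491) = 73583179878740 / 374419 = 196526297.75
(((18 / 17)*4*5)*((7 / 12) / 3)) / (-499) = -70 / 8483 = -0.01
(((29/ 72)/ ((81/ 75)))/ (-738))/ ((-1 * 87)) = 25/ 4304016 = 0.00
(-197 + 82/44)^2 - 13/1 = 18423557/484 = 38065.20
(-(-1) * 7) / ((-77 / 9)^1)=-9 / 11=-0.82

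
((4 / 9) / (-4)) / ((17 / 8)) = -8 / 153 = -0.05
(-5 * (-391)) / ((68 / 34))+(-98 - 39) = 840.50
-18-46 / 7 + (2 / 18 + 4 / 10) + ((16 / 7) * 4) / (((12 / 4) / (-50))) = -55579 / 315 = -176.44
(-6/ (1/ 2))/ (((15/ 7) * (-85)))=28/ 425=0.07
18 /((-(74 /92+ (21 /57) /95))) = -498180 /22369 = -22.27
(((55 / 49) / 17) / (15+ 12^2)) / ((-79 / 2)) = -110 / 10463313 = -0.00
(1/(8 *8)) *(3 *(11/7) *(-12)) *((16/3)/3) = -11/7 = -1.57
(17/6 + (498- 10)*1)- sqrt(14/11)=2945/6- sqrt(154)/11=489.71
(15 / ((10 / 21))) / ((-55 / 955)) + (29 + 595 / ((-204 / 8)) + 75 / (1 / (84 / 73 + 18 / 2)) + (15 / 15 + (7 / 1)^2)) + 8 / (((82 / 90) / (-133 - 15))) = -203365115 / 197538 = -1029.50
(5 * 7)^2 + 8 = 1233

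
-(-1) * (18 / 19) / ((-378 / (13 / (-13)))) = 1 / 399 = 0.00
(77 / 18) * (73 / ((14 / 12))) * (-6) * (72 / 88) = -1314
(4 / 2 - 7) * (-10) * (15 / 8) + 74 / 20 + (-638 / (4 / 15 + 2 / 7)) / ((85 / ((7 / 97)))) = 3181561 / 32980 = 96.47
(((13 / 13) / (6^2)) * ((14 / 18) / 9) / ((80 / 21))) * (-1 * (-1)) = 49 / 77760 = 0.00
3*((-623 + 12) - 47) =-1974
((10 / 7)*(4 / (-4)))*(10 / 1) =-100 / 7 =-14.29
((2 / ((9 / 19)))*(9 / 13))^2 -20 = -1936 / 169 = -11.46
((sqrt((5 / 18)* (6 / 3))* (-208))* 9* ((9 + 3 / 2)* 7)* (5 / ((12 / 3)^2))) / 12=-9555* sqrt(5) / 8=-2670.70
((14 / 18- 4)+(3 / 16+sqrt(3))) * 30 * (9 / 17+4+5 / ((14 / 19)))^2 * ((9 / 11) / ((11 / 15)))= -5582.43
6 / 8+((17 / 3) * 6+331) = 1463 / 4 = 365.75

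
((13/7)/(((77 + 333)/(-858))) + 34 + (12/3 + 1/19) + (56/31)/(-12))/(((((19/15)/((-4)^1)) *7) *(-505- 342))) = 345006784/19042862993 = 0.02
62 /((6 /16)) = 496 /3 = 165.33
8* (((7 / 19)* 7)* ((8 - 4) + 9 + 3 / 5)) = 26656 / 95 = 280.59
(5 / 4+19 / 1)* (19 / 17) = 22.63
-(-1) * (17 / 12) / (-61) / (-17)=1 / 732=0.00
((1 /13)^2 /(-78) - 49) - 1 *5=-711829 /13182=-54.00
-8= -8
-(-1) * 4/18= 2/9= 0.22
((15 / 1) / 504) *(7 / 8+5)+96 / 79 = 147589 / 106176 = 1.39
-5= -5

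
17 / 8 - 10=-63 / 8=-7.88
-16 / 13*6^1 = -96 / 13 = -7.38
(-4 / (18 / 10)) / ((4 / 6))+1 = -7 / 3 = -2.33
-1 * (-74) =74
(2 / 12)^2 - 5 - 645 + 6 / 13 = -303971 / 468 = -649.51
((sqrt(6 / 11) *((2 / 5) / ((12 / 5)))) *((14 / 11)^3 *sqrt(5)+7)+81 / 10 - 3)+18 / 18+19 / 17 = 1372 *sqrt(330) / 43923+7 *sqrt(66) / 66+1227 / 170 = 8.65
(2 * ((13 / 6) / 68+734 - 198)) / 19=218701 / 3876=56.42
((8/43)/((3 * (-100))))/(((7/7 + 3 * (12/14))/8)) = -112/80625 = -0.00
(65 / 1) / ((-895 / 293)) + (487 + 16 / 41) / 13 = 1546760 / 95407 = 16.21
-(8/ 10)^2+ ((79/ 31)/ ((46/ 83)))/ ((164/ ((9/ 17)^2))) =-0.63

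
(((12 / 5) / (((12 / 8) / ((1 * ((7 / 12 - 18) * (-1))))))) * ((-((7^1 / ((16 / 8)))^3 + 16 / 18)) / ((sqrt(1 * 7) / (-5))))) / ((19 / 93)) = 11281.10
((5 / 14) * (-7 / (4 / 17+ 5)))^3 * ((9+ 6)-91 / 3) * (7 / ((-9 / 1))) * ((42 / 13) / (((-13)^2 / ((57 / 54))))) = -0.03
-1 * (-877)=877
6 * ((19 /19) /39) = 2 /13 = 0.15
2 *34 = 68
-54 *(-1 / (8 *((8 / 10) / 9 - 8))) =-1215 / 1424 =-0.85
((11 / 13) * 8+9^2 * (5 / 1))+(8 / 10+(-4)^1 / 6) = 80321 / 195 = 411.90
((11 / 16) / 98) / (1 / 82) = 451 / 784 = 0.58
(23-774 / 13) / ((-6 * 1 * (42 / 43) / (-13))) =-20425 / 252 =-81.05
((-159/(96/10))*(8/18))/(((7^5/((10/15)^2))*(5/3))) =-53/453789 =-0.00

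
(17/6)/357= 0.01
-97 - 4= -101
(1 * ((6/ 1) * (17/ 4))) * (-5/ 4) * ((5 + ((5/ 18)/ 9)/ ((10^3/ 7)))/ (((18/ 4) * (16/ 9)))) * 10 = -2754119/ 13824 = -199.23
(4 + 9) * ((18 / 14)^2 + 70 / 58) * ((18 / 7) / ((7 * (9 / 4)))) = 422656 / 69629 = 6.07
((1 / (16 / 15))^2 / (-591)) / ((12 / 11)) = -275 / 201728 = -0.00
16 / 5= 3.20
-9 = -9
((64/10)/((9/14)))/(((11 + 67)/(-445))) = -19936/351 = -56.80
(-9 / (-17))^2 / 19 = 81 / 5491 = 0.01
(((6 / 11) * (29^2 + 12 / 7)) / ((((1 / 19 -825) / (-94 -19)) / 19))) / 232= 42465513 / 8235304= 5.16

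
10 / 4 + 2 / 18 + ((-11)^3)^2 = 31888145 / 18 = 1771563.61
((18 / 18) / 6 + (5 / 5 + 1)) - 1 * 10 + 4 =-23 / 6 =-3.83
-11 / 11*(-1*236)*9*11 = 23364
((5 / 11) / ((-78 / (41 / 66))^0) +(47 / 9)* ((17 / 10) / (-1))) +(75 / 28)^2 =-484513 / 388080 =-1.25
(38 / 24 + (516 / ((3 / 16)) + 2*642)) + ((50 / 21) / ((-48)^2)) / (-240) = 4688506363 / 1161216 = 4037.58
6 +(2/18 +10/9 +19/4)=431/36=11.97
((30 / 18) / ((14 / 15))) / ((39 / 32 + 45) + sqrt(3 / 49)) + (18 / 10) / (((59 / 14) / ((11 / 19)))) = 57255012094 / 200250838295- 12800* sqrt(3) / 107181537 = 0.29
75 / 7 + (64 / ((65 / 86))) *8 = 688.13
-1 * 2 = -2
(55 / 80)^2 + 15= 3961 / 256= 15.47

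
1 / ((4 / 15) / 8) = 30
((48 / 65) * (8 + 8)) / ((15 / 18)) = 14.18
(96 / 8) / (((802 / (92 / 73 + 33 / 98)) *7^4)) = 34275 / 3443939177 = 0.00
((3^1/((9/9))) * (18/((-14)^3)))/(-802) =27/1100344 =0.00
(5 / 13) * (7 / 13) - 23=-3852 / 169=-22.79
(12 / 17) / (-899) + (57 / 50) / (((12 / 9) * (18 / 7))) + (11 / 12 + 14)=279649217 / 18339600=15.25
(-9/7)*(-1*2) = 2.57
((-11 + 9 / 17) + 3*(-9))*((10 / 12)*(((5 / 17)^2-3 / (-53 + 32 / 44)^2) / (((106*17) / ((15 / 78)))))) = -199937591 / 702503483100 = -0.00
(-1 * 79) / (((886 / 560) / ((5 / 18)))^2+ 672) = -38710000 / 345176169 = -0.11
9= 9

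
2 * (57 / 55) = 114 / 55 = 2.07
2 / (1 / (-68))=-136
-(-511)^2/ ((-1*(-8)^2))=261121/ 64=4080.02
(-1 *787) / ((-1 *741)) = 787 / 741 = 1.06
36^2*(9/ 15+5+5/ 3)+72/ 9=9425.60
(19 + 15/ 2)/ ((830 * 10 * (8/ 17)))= 901/ 132800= 0.01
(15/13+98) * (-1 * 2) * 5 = -12890/13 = -991.54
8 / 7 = 1.14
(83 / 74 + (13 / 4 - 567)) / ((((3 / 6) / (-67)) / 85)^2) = -2700665558725 / 37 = -72990961046.62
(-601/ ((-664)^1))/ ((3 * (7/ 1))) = 601/ 13944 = 0.04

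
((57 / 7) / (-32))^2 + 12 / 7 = 89265 / 50176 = 1.78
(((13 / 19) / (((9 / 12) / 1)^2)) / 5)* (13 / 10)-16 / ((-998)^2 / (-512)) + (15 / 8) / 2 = 21493661957 / 17031668400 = 1.26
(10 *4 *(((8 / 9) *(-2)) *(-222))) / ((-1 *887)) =-47360 / 2661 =-17.80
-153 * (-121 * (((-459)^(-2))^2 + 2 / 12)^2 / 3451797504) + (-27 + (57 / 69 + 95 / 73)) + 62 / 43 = -300759564463524492808760210852920123 / 12836141824362832348027151486091264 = -23.43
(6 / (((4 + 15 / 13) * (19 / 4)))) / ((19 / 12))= 3744 / 24187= 0.15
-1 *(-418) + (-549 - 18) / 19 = 7375 / 19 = 388.16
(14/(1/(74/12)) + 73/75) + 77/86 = 568903/6450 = 88.20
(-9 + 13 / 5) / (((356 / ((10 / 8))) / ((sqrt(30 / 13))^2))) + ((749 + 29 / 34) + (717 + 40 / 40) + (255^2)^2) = 166330980826609 / 39338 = 4228252092.80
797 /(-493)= -797 /493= -1.62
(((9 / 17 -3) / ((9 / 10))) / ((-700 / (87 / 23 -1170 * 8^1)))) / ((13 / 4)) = -11.29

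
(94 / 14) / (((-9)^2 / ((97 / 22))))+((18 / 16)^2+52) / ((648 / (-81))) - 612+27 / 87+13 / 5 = -284943505597 / 463034880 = -615.38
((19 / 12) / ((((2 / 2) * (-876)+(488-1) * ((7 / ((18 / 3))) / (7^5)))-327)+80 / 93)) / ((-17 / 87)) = 123034443 / 18252685834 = 0.01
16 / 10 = 8 / 5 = 1.60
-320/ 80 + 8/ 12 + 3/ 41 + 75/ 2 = 8423/ 246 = 34.24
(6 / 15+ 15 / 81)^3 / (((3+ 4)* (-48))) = -0.00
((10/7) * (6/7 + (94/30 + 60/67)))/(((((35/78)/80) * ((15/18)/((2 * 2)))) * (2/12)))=4118160384/114905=35839.70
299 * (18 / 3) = 1794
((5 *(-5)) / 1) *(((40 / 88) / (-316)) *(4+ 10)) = 875 / 1738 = 0.50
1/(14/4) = 2/7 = 0.29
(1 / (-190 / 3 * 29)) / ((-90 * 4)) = 1 / 661200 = 0.00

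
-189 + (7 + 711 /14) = -1837 /14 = -131.21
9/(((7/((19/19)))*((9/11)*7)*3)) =11/147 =0.07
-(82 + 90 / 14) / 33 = -619 / 231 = -2.68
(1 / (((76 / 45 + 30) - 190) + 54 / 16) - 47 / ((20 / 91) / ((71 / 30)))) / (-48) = 16937850259 / 1606377600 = 10.54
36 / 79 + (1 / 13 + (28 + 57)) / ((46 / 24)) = 1059252 / 23621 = 44.84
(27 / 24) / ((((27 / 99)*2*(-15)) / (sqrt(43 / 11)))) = -sqrt(473) / 80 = -0.27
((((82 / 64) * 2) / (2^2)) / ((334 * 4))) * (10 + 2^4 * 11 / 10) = 2829 / 213760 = 0.01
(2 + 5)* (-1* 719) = -5033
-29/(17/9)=-261/17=-15.35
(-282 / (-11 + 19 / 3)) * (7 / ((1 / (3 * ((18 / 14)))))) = 11421 / 7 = 1631.57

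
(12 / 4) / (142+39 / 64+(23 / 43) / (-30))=123840 / 5886179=0.02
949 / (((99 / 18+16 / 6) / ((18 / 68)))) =25623 / 833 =30.76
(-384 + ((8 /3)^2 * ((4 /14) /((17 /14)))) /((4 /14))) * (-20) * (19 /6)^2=104430080 /1377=75838.84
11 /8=1.38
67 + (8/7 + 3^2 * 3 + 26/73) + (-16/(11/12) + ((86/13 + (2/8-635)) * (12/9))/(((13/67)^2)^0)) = -166489891/219219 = -759.47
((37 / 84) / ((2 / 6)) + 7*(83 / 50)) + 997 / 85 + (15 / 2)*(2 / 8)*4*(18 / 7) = 523083 / 11900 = 43.96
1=1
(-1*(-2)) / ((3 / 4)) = 8 / 3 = 2.67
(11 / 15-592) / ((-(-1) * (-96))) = 8869 / 1440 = 6.16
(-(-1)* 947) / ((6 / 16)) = 7576 / 3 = 2525.33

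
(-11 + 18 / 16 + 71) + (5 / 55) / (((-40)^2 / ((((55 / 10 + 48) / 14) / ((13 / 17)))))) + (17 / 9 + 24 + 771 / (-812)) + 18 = 174003446759 / 1672070400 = 104.06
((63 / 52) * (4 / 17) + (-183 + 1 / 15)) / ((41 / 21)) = -4238353 / 45305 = -93.55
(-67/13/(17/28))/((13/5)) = -9380/2873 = -3.26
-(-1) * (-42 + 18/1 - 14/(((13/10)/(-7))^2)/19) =-145664/3211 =-45.36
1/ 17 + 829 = 14094/ 17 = 829.06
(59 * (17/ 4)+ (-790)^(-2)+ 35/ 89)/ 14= 1743715908/ 97203575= 17.94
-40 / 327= -0.12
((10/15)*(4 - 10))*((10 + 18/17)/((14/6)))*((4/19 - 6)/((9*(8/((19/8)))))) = 2585/714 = 3.62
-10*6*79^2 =-374460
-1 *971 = -971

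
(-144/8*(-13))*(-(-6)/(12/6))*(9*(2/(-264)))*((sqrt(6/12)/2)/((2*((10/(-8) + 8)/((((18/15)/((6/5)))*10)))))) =-195*sqrt(2)/22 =-12.54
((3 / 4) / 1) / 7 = 3 / 28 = 0.11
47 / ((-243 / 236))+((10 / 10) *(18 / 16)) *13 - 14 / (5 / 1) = -328741 / 9720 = -33.82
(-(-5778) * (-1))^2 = 33385284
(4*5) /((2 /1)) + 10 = 20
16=16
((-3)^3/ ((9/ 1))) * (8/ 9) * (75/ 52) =-50/ 13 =-3.85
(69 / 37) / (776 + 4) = 0.00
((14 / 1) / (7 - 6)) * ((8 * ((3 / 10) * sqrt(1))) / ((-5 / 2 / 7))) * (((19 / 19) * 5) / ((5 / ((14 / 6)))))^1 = -5488 / 25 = -219.52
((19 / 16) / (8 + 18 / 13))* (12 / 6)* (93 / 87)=7657 / 28304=0.27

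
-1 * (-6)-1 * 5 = 1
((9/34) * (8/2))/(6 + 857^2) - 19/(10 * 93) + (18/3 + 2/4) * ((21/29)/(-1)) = -31837615682/6734805459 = -4.73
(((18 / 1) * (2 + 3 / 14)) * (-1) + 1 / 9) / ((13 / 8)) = -20032 / 819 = -24.46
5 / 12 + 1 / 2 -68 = -805 / 12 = -67.08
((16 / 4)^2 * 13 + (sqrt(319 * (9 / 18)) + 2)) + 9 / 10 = sqrt(638) / 2 + 2109 / 10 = 223.53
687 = 687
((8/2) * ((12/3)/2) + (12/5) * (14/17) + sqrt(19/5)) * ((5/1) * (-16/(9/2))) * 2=-54272/153-64 * sqrt(95)/9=-424.03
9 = 9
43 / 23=1.87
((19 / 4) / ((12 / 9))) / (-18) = -19 / 96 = -0.20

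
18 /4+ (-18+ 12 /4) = -21 /2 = -10.50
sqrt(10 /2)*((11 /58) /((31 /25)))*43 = 11825*sqrt(5) /1798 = 14.71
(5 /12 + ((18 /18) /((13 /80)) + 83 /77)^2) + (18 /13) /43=27272089283 /517032516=52.75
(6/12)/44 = 0.01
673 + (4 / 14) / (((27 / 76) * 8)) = 127216 / 189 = 673.10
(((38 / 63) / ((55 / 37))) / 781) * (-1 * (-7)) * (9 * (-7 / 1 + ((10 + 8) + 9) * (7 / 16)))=4921 / 31240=0.16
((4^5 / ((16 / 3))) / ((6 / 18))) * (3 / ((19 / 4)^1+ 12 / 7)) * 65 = 17375.47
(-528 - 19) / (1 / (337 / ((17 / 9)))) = -1659051 / 17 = -97591.24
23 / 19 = 1.21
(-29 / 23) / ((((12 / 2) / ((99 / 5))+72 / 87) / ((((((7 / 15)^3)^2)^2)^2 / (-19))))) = 1772317971501619899623651 / 2653246868698937773704528808593750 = 0.00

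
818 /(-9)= -818 /9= -90.89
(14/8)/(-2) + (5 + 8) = 97/8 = 12.12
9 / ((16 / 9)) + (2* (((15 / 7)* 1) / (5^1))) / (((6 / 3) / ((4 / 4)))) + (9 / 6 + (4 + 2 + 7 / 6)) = 4757 / 336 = 14.16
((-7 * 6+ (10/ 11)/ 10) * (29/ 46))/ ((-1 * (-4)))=-13369/ 2024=-6.61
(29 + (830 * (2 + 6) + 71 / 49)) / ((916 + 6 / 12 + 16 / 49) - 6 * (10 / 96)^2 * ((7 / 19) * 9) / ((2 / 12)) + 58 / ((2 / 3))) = 397452032 / 59734825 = 6.65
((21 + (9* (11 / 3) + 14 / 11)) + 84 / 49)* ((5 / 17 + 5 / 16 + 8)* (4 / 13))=2568077 / 17017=150.91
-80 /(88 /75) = -750 /11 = -68.18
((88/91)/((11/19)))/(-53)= -152/4823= -0.03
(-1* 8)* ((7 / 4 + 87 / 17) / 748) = -467 / 6358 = -0.07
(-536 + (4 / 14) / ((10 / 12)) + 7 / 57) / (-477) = 1068391 / 951615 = 1.12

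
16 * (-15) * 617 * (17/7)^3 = -727517040/343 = -2121040.93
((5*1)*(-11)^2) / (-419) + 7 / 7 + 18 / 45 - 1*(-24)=50188 / 2095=23.96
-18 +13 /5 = -77 /5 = -15.40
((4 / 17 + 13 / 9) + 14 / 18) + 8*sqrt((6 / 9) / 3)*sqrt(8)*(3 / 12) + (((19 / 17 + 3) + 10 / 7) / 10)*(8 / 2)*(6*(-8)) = -108560 / 1071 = -101.36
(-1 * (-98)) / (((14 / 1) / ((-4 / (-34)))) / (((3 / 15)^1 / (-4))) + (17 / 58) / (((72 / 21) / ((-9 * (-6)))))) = -3248 / 78727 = -0.04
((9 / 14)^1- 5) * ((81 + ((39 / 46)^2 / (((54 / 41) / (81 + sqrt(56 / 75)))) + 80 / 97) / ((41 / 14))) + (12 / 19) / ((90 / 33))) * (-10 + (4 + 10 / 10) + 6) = -4711276949899 / 11192391560- 10309 * sqrt(42) / 95220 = -421.64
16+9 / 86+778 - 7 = 67691 / 86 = 787.10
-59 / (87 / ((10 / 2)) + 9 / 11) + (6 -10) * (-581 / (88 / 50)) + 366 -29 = 18232769 / 11022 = 1654.22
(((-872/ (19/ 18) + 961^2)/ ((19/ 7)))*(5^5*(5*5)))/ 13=9587376640625/ 4693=2042910002.26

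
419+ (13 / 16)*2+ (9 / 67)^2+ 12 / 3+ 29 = 16291229 / 35912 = 453.64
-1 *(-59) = 59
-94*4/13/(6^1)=-188/39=-4.82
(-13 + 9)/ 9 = -4/ 9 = -0.44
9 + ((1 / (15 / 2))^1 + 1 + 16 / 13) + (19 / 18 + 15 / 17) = 264577 / 19890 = 13.30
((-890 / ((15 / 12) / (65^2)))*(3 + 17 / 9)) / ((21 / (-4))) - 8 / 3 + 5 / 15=529442759 / 189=2801284.44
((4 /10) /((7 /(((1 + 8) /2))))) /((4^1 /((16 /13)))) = 36 /455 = 0.08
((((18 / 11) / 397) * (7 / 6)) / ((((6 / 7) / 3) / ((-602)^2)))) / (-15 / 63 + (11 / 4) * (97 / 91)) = 29087269848 / 12843347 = 2264.77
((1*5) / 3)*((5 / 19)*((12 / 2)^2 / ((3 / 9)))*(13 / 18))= 650 / 19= 34.21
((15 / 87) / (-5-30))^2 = 1 / 41209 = 0.00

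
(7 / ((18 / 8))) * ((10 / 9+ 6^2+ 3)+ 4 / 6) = 10276 / 81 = 126.86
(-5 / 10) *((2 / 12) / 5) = -1 / 60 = -0.02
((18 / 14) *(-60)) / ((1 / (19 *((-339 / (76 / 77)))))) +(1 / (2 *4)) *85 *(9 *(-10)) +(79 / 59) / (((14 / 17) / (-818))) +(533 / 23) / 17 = 323695980953 / 645932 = 501130.12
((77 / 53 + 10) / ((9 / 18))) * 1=1214 / 53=22.91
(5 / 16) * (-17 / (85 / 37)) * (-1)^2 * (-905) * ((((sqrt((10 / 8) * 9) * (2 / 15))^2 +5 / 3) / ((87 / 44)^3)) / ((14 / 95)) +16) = 72924336185 / 1975509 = 36914.20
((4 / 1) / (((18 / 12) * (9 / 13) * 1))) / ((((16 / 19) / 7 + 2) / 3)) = 6916 / 1269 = 5.45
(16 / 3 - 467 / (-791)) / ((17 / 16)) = 5.58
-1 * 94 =-94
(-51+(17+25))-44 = -53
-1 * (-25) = 25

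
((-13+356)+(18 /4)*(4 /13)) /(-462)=-407 /546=-0.75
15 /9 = 5 /3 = 1.67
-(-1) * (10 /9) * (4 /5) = 0.89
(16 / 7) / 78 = 8 / 273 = 0.03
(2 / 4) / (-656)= -1 / 1312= -0.00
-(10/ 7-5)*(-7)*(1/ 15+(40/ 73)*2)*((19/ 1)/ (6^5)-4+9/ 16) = 170015515/ 1702944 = 99.84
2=2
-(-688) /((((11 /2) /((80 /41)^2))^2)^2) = 18468359372800000000 /116907290279560561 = 157.97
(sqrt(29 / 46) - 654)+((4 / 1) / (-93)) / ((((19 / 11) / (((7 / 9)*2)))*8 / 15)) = -3467239 / 5301+sqrt(1334) / 46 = -653.28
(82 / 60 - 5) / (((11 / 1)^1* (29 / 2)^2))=-218 / 138765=-0.00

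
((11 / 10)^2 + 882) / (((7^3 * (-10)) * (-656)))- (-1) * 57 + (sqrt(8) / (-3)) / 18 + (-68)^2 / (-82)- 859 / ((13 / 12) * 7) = -329555603827 / 2925104000- sqrt(2) / 27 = -112.72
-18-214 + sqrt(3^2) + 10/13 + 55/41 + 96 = -69764/533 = -130.89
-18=-18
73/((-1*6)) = -73/6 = -12.17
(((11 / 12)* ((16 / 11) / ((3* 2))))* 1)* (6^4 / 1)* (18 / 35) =5184 / 35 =148.11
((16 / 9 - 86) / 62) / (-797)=379 / 222363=0.00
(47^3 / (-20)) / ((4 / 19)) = -1972637 / 80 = -24657.96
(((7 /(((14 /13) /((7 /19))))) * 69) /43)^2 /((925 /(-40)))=-78851682 /123485465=-0.64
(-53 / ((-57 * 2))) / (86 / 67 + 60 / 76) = 3551 / 15834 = 0.22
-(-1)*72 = 72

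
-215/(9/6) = -430/3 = -143.33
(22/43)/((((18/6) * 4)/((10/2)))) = 55/258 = 0.21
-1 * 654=-654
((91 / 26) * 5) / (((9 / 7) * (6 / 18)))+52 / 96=331 / 8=41.38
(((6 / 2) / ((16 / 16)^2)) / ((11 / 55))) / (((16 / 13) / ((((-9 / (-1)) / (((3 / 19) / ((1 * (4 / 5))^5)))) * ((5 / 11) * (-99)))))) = -1280448 / 125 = -10243.58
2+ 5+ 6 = 13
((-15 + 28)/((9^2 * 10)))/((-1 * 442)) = -1/27540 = -0.00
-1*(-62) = 62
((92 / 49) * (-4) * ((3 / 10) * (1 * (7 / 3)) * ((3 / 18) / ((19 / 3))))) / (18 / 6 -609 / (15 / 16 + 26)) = 39652 / 5619915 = 0.01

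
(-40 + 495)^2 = 207025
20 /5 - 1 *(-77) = 81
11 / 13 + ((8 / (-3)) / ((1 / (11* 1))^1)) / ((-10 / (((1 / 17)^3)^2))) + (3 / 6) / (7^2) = 395011372741 / 461268943590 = 0.86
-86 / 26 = -43 / 13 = -3.31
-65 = -65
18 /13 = 1.38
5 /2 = 2.50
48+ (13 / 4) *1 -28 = 93 / 4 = 23.25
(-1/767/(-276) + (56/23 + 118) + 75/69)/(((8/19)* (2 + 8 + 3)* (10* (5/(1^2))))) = 488778439/1100798400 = 0.44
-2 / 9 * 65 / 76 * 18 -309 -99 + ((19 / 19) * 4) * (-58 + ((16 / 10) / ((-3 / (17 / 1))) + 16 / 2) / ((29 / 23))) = -5345843 / 8265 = -646.80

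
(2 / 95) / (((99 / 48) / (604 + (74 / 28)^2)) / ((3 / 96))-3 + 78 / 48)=-1916048 / 115310525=-0.02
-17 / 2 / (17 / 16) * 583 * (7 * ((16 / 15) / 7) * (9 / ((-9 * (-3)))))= -74624 / 45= -1658.31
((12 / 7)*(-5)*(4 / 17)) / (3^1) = -80 / 119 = -0.67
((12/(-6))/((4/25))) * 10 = -125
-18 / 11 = -1.64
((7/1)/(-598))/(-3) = 7/1794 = 0.00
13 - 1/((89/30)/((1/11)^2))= 139967/10769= 13.00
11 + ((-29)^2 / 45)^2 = 360.27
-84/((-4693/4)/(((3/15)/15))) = 112/117325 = 0.00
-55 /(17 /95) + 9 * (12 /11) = -55639 /187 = -297.53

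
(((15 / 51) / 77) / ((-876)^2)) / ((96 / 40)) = 25 / 12053942208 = 0.00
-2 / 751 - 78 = -58580 / 751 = -78.00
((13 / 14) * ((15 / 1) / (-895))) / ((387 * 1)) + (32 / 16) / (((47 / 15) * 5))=1939033 / 15193878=0.13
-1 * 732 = -732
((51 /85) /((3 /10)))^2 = 4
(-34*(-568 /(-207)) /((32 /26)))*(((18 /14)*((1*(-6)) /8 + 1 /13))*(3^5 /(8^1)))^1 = 1466505 /736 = 1992.53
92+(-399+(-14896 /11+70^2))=35627 /11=3238.82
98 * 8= 784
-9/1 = -9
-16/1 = -16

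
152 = 152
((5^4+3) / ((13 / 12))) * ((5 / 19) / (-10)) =-3768 / 247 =-15.26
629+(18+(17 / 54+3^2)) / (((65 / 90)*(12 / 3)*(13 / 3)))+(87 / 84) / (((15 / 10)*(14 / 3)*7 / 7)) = 5228043 / 8281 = 631.33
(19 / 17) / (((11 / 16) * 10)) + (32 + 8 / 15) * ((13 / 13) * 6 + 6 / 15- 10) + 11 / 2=-1042127 / 9350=-111.46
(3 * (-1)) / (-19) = 3 / 19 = 0.16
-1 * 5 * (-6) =30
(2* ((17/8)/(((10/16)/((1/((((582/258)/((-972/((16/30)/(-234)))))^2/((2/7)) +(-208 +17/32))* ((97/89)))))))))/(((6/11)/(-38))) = 453709245282485100480/216559930244163340199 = 2.10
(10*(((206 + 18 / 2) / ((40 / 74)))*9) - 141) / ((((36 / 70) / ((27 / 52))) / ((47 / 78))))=117309885 / 5408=21691.92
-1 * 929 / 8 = -929 / 8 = -116.12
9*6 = 54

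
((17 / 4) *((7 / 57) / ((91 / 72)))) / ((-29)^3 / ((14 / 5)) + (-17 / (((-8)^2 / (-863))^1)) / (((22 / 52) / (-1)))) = -83776 / 1876984369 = -0.00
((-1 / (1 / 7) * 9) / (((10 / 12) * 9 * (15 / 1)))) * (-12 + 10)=28 / 25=1.12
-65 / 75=-13 / 15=-0.87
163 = 163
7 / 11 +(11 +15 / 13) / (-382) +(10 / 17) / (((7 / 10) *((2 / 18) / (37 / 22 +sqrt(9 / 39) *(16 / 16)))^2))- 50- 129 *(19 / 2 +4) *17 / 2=-2094238084955 / 143010868 +299700 *sqrt(39) / 17017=-14533.92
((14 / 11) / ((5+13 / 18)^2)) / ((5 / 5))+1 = 121235 / 116699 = 1.04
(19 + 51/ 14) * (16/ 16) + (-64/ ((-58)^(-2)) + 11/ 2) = -1506875/ 7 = -215267.86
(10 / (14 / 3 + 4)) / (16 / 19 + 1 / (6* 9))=15390 / 11479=1.34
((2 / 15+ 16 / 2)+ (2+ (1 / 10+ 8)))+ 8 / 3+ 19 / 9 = 2071 / 90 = 23.01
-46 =-46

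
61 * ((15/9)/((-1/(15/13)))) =-1525/13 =-117.31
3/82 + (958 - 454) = 41331/82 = 504.04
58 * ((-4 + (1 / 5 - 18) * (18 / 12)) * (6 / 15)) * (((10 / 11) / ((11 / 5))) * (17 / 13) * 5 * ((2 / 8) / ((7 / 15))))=-11351325 / 11011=-1030.91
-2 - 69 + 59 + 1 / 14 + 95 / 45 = -1237 / 126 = -9.82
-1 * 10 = -10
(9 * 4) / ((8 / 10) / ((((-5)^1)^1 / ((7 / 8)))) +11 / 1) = 600 / 181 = 3.31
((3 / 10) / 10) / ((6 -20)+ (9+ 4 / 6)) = -9 / 1300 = -0.01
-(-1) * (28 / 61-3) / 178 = -155 / 10858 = -0.01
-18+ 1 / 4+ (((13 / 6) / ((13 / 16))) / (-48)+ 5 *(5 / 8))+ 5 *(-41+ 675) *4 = 911903 / 72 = 12665.32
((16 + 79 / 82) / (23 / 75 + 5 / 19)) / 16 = 1982175 / 1065344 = 1.86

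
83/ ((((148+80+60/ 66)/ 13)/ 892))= 5293574/ 1259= 4204.59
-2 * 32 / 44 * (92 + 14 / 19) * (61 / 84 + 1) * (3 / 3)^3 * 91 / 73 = -13285480 / 45771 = -290.26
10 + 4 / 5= 54 / 5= 10.80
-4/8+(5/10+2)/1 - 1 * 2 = 0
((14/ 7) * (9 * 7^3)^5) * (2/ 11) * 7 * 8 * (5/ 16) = 19623713172043694490/ 11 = 1783973924731244953.64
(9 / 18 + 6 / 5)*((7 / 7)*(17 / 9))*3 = 289 / 30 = 9.63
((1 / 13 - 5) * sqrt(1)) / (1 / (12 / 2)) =-384 / 13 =-29.54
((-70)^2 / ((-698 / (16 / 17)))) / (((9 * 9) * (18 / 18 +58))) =-39200 / 28353807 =-0.00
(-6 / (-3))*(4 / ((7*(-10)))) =-4 / 35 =-0.11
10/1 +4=14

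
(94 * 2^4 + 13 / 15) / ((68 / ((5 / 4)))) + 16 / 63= 478385 / 17136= 27.92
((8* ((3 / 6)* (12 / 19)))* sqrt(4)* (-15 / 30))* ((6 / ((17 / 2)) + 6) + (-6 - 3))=1872 / 323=5.80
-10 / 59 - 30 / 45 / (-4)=-1 / 354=-0.00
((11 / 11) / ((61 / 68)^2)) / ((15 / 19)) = 87856 / 55815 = 1.57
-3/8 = -0.38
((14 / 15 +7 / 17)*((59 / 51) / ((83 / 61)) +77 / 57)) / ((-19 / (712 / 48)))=-2.31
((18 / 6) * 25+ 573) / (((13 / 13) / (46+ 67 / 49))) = 1504008 / 49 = 30694.04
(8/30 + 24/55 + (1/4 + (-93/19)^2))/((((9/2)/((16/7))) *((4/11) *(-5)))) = -6.96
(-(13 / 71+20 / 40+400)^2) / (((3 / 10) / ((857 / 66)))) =-13871695989565 / 1996236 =-6948925.87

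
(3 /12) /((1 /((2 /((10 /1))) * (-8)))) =-2 /5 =-0.40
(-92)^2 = 8464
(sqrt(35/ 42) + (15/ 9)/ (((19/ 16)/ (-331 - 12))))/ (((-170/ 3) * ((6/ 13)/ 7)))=124852/ 969 - 91 * sqrt(30)/ 2040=128.60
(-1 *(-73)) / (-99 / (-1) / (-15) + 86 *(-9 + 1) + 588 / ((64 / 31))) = -5840 / 32783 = -0.18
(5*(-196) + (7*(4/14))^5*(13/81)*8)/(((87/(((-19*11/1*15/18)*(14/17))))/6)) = 1112640760/119799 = 9287.56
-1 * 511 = -511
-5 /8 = -0.62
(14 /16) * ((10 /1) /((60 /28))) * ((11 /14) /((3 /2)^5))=308 /729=0.42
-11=-11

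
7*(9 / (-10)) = -63 / 10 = -6.30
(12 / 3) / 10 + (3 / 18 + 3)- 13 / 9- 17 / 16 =763 / 720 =1.06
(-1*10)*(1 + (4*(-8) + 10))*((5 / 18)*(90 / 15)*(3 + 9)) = 4200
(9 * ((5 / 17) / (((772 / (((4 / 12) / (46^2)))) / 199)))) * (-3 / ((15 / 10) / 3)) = -8955 / 13885192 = -0.00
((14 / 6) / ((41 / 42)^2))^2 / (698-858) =-1058841 / 28257610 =-0.04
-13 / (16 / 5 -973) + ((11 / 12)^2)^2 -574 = -4434054299 / 7734528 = -573.28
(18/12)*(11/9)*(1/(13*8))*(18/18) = 11/624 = 0.02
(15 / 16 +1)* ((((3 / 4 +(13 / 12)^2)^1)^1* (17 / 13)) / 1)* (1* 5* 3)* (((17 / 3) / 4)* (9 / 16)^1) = 12408215 / 212992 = 58.26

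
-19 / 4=-4.75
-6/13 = -0.46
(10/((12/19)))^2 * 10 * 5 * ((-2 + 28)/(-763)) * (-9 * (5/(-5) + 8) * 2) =5866250/109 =53818.81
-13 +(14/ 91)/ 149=-25179/ 1937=-13.00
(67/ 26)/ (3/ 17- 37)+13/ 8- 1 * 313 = -10138157/ 32552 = -311.44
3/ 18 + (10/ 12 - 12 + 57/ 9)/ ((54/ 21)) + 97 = 10291/ 108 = 95.29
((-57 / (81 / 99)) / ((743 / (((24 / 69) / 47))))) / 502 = -836 / 604796799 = -0.00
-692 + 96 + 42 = -554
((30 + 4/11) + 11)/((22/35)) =15925/242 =65.81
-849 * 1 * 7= -5943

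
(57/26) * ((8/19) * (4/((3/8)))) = 128/13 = 9.85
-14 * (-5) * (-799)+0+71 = -55859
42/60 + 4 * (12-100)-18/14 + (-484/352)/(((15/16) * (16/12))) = -353.69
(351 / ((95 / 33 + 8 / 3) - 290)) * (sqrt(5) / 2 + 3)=-3861 / 1043 - 1287 * sqrt(5) / 2086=-5.08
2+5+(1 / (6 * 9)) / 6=2269 / 324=7.00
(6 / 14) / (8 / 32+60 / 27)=108 / 623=0.17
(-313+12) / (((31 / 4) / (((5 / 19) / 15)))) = -1204 / 1767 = -0.68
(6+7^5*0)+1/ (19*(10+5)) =1711/ 285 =6.00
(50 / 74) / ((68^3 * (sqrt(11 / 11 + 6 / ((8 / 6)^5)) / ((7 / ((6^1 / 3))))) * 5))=35 * sqrt(2482) / 1804721768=0.00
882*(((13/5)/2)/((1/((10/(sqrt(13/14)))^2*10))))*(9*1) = 11113200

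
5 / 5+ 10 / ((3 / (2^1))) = 23 / 3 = 7.67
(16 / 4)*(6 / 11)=24 / 11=2.18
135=135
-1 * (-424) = 424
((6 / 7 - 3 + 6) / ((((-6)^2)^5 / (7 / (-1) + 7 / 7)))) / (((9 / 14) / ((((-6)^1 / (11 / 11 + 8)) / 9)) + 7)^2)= -0.00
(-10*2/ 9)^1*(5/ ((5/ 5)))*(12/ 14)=-200/ 21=-9.52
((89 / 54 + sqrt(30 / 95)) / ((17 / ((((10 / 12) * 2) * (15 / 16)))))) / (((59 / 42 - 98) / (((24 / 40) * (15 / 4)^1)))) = -15575 / 4414016 - 4725 * sqrt(114) / 41933152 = -0.00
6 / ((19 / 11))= 66 / 19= 3.47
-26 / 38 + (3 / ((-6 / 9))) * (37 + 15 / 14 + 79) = -280633 / 532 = -527.51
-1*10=-10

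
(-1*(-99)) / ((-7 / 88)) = -1244.57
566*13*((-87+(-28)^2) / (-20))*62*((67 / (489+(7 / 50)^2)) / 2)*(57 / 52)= -43567814625 / 36494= -1193835.00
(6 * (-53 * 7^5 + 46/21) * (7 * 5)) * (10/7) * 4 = -1068922571.43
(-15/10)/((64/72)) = -27/16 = -1.69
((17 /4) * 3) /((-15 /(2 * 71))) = -1207 /10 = -120.70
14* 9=126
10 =10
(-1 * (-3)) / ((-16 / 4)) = -3 / 4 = -0.75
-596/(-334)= 298/167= 1.78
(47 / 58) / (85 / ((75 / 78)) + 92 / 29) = 235 / 26556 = 0.01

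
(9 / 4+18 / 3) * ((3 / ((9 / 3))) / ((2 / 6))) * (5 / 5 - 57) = -1386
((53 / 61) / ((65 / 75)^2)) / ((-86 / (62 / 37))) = -369675 / 16401619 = -0.02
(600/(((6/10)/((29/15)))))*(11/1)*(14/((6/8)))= 3572800/9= 396977.78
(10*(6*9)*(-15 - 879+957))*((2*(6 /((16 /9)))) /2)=229635 /2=114817.50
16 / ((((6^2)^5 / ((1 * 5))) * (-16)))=-5 / 60466176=-0.00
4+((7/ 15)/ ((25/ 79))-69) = -23822/ 375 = -63.53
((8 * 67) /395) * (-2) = -1072 /395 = -2.71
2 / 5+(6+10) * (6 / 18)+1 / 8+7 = 12.86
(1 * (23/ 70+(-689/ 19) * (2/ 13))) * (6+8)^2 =-97762/ 95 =-1029.07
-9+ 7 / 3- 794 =-800.67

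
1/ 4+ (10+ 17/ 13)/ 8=173/ 104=1.66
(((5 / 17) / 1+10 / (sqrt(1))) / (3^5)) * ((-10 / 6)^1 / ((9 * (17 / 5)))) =-4375 / 1896129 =-0.00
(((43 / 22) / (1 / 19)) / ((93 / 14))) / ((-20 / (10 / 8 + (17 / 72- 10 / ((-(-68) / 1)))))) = -852131 / 2276640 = -0.37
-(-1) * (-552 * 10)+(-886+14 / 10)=-32023 / 5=-6404.60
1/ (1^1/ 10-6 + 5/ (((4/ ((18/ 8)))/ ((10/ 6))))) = -80/ 97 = -0.82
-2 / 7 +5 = 33 / 7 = 4.71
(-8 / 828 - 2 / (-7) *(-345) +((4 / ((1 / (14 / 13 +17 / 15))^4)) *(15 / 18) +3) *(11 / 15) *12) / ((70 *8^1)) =27405511281458 / 24442950065625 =1.12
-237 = -237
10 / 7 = 1.43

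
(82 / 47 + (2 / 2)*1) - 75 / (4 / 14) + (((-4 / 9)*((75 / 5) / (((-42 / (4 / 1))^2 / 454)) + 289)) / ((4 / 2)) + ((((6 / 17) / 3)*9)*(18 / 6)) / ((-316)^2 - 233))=-337.70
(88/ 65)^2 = 7744/ 4225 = 1.83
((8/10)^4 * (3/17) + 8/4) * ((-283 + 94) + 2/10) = -20784992/53125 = -391.25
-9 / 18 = -1 / 2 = -0.50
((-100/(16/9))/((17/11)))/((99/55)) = -1375/68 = -20.22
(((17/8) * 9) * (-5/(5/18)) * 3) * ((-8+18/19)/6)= 92259/76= 1213.93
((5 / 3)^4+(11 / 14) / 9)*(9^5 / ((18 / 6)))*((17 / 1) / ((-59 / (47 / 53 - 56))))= 106777794699 / 43778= 2439074.30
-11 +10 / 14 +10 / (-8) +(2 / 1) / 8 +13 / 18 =-1331 / 126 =-10.56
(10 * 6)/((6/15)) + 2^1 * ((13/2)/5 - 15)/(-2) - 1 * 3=1607/10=160.70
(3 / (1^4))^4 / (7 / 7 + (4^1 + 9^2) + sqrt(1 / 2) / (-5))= 405 * sqrt(2) / 369799 + 348300 / 369799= 0.94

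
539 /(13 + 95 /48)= 25872 /719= 35.98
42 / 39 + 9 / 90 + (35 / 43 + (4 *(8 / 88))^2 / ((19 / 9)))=26390531 / 12851410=2.05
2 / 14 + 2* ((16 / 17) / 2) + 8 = 1081 / 119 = 9.08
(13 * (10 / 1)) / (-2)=-65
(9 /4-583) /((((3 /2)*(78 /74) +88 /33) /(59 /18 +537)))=-36342325 /492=-73866.51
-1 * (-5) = 5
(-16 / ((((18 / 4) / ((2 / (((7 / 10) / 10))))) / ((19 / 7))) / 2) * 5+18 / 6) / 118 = -1214677 / 52038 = -23.34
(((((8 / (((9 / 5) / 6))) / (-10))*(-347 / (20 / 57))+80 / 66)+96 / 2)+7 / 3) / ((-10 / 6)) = -443643 / 275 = -1613.25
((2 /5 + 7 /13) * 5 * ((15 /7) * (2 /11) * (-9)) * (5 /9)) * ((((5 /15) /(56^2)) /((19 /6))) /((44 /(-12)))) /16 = 13725 /2624317696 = 0.00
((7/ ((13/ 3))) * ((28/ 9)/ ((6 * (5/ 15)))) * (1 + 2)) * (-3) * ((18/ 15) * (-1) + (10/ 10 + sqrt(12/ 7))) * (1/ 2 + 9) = 2793/ 65 -798 * sqrt(21)/ 13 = -238.33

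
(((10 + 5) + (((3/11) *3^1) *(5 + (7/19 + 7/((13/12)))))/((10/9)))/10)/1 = 161058/67925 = 2.37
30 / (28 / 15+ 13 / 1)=450 / 223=2.02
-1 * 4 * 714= -2856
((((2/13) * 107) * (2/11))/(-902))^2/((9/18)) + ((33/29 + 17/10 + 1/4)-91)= -212080893558101/2412421288420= -87.91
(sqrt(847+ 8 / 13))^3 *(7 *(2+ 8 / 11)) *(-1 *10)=-23139900 *sqrt(143247) / 1859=-4711127.48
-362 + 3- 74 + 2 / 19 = -8225 / 19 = -432.89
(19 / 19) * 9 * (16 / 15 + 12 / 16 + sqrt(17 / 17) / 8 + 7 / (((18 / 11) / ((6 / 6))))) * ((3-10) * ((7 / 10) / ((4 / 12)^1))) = -329133 / 400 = -822.83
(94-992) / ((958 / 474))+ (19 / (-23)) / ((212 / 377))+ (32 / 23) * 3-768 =-2825165917 / 2335604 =-1209.61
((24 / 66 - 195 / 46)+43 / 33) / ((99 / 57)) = -6745 / 4554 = -1.48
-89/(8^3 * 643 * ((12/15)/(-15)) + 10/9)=20025/3950342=0.01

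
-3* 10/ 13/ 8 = -15/ 52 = -0.29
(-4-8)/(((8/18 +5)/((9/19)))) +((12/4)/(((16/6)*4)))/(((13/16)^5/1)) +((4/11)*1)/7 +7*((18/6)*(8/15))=209174334888/19012058065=11.00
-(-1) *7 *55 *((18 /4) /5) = 693 /2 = 346.50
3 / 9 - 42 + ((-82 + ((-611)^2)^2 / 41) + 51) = 3399233318.58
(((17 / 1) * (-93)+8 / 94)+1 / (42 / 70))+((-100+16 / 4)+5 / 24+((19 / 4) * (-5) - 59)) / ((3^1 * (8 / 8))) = -5545571 / 3384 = -1638.76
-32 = -32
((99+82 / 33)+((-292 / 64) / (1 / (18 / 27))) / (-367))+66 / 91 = 901240105 / 8816808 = 102.22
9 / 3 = 3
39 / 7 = 5.57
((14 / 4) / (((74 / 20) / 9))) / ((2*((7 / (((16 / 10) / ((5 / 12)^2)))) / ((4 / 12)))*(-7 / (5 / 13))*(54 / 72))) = -2304 / 16835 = -0.14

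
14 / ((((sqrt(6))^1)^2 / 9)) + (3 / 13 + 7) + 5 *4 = 627 / 13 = 48.23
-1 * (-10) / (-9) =-10 / 9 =-1.11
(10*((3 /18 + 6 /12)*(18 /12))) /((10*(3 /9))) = 3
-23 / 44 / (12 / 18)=-69 / 88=-0.78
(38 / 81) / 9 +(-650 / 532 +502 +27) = 102353689 / 193914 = 527.83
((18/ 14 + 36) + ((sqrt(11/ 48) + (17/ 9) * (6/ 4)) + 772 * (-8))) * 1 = -257707/ 42 + sqrt(33)/ 12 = -6135.40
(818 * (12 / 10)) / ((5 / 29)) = 142332 / 25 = 5693.28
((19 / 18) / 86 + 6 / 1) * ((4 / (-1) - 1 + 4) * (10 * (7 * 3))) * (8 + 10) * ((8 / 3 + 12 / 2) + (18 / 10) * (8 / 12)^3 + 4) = -12899502 / 43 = -299988.42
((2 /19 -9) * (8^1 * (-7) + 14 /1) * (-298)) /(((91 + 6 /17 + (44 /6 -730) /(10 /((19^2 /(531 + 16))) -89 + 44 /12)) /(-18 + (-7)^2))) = -14120806480508 /415917391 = -33950.99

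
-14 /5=-2.80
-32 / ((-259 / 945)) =4320 / 37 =116.76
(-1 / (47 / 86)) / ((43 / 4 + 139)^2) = -1376 / 16863647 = -0.00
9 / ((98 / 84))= 54 / 7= 7.71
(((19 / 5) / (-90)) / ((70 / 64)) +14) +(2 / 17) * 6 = 1963582 / 133875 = 14.67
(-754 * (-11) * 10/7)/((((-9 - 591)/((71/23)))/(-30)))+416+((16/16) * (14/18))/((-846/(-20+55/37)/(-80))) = 2243.44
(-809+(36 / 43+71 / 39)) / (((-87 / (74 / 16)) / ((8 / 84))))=4.08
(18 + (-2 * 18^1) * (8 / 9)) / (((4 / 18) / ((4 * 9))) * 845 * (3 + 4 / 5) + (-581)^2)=-2268 / 54688093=-0.00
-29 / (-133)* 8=232 / 133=1.74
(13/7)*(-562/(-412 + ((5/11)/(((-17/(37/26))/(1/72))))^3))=313416618543560024064/123719344084307544671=2.53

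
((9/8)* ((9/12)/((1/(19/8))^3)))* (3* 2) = 555579/8192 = 67.82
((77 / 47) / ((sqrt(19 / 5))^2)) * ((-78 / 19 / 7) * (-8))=34320 / 16967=2.02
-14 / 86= -7 / 43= -0.16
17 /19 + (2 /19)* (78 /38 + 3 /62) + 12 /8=2.62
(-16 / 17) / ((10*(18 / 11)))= -44 / 765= -0.06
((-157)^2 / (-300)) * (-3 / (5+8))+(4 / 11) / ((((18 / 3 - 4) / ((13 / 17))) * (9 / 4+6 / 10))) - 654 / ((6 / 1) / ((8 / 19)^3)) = 54390124051 / 5002268700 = 10.87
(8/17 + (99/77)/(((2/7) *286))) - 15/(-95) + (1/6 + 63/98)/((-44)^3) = 4838927705/7511439936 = 0.64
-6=-6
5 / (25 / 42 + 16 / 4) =210 / 193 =1.09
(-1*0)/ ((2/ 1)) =0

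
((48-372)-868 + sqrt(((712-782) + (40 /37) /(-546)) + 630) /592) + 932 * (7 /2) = 2070.04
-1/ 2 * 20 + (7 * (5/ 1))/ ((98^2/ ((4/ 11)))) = -37725/ 3773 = -10.00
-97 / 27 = -3.59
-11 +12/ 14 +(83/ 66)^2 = -261053/ 30492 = -8.56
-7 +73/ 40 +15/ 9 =-421/ 120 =-3.51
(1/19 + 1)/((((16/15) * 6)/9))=225/152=1.48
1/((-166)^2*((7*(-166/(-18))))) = 9/16010036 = 0.00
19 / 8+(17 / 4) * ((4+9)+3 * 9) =172.38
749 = 749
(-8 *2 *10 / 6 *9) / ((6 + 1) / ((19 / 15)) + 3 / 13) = -9880 / 237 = -41.69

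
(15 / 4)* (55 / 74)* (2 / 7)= 825 / 1036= 0.80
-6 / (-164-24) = 3 / 94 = 0.03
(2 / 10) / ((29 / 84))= 84 / 145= 0.58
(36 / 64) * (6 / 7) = 27 / 56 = 0.48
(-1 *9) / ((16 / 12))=-27 / 4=-6.75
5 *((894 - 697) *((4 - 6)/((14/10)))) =-9850/7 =-1407.14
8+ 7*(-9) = -55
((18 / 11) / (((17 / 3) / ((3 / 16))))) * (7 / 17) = 567 / 25432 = 0.02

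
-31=-31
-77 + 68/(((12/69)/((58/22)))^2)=7525845/484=15549.27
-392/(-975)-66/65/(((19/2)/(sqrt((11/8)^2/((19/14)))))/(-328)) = 41.78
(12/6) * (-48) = -96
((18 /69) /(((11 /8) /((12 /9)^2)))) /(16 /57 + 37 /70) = 340480 /816937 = 0.42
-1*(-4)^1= 4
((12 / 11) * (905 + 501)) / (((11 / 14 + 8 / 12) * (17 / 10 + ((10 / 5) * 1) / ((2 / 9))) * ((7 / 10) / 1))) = 141.00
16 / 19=0.84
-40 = -40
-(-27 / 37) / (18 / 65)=195 / 74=2.64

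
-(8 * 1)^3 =-512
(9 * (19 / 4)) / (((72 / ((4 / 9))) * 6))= 19 / 432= 0.04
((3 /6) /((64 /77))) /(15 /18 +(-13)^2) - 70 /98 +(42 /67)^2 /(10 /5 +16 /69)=-12052743149 /22542106048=-0.53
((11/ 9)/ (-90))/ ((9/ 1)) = -11/ 7290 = -0.00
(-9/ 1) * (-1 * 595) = 5355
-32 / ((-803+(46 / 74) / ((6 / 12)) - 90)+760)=1184 / 4875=0.24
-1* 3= -3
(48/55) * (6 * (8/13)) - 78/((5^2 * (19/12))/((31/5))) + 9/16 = -45821583/5434000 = -8.43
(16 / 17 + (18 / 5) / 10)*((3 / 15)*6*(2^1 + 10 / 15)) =8848 / 2125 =4.16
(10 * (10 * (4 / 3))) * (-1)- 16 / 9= -1216 / 9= -135.11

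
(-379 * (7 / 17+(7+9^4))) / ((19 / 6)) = -13364298 / 17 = -786135.18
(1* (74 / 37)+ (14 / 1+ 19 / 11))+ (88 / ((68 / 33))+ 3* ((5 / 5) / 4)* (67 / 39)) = 600181 / 9724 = 61.72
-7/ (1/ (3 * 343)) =-7203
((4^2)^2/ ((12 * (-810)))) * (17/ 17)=-32/ 1215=-0.03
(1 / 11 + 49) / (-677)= -540 / 7447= -0.07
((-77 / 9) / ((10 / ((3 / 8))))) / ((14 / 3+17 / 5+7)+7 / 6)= -77 / 3896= -0.02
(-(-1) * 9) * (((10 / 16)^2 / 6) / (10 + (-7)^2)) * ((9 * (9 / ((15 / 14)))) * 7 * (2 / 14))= 2835 / 3776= 0.75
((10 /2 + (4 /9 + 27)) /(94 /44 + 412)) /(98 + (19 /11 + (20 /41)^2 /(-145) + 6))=3444799336 /4648868279793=0.00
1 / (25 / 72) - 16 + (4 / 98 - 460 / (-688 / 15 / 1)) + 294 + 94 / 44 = 679286001 / 2317700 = 293.09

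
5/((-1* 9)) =-5/9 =-0.56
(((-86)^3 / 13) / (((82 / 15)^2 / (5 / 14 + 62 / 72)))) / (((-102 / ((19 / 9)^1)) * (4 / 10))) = 103.20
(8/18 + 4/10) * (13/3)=494/135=3.66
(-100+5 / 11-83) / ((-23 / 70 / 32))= 4497920 / 253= 17778.34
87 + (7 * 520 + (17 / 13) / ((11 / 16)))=533233 / 143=3728.90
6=6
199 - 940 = -741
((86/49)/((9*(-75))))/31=-86/1025325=-0.00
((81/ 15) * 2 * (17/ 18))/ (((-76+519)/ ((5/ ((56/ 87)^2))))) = 0.28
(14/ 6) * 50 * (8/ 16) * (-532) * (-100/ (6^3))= 1163750/ 81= 14367.28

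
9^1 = 9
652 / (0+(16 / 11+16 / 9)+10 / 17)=548658 / 3215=170.66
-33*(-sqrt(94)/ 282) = 11*sqrt(94)/ 94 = 1.13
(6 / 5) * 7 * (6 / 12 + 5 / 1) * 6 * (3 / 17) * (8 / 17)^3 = 2128896 / 417605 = 5.10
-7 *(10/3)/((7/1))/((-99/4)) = 40/297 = 0.13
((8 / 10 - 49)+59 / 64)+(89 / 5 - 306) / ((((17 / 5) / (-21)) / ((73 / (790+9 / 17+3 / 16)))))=230185191 / 1966400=117.06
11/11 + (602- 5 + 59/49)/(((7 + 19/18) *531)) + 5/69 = 35065486/28924455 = 1.21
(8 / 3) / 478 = 4 / 717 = 0.01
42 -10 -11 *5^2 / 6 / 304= 58093 / 1824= 31.85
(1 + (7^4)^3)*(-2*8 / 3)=-221460595232 / 3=-73820198410.67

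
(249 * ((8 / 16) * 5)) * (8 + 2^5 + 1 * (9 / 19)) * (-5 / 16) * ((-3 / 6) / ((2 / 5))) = 23935125 / 2432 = 9841.75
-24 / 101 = -0.24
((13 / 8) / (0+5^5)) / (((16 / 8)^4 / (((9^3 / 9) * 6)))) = 3159 / 200000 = 0.02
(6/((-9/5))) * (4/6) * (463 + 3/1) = -9320/9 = -1035.56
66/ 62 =33/ 31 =1.06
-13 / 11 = -1.18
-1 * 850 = -850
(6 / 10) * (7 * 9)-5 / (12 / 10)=1009 / 30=33.63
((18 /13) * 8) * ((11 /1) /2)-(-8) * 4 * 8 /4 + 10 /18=14681 /117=125.48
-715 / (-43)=715 / 43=16.63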